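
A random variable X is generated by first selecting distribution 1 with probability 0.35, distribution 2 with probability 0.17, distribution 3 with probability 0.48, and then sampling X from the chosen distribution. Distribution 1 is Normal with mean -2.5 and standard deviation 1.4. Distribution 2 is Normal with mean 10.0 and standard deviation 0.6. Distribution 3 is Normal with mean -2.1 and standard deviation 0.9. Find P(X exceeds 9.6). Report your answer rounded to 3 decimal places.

0.127

Conditional on each component, P(X > 9.6): 1: 0; 2: 0.747507; 3: 0.
By total probability, P(X > 9.6) = 0.35·0 + 0.17·0.747507 + 0.48·0 = 0.127076.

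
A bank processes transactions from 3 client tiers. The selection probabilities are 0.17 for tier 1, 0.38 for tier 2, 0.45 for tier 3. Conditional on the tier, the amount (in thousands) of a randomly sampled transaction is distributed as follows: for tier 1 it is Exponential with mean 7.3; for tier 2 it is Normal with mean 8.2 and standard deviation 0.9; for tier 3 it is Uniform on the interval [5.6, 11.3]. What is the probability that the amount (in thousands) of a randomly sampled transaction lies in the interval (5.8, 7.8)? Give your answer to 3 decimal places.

0.300

Conditional on each tier, P(5.8 < X < 7.8): 1: 0.108272; 2: 0.32453; 3: 0.350877.
By total probability, P(5.8 < X < 7.8) = 0.17·0.108272 + 0.38·0.32453 + 0.45·0.350877 = 0.299622.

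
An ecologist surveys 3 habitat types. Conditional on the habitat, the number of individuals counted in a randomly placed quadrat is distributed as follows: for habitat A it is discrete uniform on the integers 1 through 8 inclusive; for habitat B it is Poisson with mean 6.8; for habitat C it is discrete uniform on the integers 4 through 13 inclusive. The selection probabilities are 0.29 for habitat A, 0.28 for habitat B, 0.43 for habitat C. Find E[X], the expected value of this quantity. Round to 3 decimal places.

6.864

Component means — A: 4.5; B: 6.8; C: 8.5.
E[X] = 0.29·4.5 + 0.28·6.8 + 0.43·8.5 = 6.864.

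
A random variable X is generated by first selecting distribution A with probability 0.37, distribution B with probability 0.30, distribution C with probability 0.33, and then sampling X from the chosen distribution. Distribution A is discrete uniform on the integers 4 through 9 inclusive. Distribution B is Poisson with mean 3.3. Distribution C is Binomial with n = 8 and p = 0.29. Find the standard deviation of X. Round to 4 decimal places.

Per component, A: μ=6.5, E[X²]=45.1667; B: μ=3.3, E[X²]=14.19; C: μ=2.32, E[X²]=7.0296.
E[X] = 0.37·6.5 + 0.3·3.3 + 0.33·2.32 = 4.1606.
E[X²] = 0.37·45.1667 + 0.3·14.19 + 0.33·7.0296 = 23.2884.
Var(X) = E[X²] − (E[X])² = 23.2884 − 17.3106 = 5.97784.
SD(X) = √5.97784 = 2.44496.

2.4450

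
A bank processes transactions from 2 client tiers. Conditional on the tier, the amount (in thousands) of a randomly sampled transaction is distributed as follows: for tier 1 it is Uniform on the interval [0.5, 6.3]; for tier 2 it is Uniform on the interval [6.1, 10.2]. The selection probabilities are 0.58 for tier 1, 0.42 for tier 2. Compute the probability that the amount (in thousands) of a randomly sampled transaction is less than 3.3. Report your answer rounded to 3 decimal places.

0.280

Conditional on each tier, P(X < 3.3): 1: 0.482759; 2: 0.
By total probability, P(X < 3.3) = 0.58·0.482759 + 0.42·0 = 0.28.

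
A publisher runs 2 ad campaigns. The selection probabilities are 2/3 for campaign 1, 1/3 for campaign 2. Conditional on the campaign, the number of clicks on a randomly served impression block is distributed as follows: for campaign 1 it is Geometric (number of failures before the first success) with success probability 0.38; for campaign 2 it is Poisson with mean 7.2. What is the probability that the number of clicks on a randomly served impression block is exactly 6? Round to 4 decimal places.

0.0625

Conditional on each campaign, P(X = 6): 1: 0.0215841; 2: 0.144458.
By total probability, P(X = 6) = 0.666667·0.0215841 + 0.333333·0.144458 = 0.0625421.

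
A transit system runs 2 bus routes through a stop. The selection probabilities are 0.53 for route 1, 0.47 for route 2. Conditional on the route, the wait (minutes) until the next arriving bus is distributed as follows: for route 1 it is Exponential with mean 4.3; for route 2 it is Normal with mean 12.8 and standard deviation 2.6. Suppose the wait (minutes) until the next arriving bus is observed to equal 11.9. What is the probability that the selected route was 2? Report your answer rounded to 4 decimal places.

0.8977

Likelihoods f(11.9 | ·): 1: 0.0146099; 2: 0.144517.
Posterior ∝ prior × likelihood. Numerator for 2: 0.47·0.144517 = 0.0679228.
Normalizing constant: 0.53·0.0146099 + 0.47·0.144517 = 0.075666.
P(2 | observation) = 0.0679228 / 0.075666 = 0.897666.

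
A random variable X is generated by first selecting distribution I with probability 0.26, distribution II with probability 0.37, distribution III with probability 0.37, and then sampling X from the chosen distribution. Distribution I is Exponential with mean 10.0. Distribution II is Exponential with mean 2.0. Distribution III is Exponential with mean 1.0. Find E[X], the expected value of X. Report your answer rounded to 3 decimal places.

3.710

Component means — I: 10; II: 2; III: 1.
E[X] = 0.26·10 + 0.37·2 + 0.37·1 = 3.71.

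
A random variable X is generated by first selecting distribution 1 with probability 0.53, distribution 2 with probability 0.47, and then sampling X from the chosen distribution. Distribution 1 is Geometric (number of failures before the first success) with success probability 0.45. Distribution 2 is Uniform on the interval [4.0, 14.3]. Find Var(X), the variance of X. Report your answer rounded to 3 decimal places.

Per component, 1: μ=1.22222, E[X²]=4.20988; 2: μ=9.15, E[X²]=92.5633.
E[X] = 0.53·1.22222 + 0.47·9.15 = 4.94828.
E[X²] = 0.53·4.20988 + 0.47·92.5633 = 45.736.
Var(X) = E[X²] − (E[X])² = 45.736 − 24.4855 = 21.2505.

21.251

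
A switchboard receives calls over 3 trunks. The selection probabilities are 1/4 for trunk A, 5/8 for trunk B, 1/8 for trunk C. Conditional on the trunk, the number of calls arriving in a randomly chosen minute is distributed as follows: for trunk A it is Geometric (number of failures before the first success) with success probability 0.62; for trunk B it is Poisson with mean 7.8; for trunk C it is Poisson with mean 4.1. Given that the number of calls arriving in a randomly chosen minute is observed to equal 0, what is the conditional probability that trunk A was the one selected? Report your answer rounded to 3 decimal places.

0.985

Likelihoods P(X=0 | ·): A: 0.62; B: 0.000409735; C: 0.0165727.
Posterior ∝ prior × likelihood. Numerator for A: 0.25·0.62 = 0.155.
Normalizing constant: 0.25·0.62 + 0.625·0.000409735 + 0.125·0.0165727 = 0.157328.
P(A | observation) = 0.155 / 0.157328 = 0.985205.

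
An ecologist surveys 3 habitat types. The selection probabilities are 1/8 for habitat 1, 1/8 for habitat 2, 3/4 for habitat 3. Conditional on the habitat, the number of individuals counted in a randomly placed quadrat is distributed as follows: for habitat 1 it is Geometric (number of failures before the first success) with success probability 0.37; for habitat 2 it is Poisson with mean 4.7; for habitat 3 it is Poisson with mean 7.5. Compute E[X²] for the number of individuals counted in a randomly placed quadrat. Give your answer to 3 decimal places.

52.099

For each component E[X²] = Var + (mean)², giving 1: 7.5011; 2: 26.79; 3: 63.75.
Overall E[X²] = 0.125·7.5011 + 0.125·26.79 + 0.75·63.75 = 52.0989.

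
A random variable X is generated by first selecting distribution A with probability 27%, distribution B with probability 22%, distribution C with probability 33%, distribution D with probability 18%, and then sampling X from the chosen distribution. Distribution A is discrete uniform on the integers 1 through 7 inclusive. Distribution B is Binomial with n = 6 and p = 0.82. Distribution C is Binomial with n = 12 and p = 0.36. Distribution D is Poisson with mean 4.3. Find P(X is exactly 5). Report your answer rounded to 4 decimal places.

0.2261

Conditional on each component, P(X = 5): A: 0.142857; B: 0.400399; C: 0.210619; D: 0.166224.
By total probability, P(X = 5) = 0.27·0.142857 + 0.22·0.400399 + 0.33·0.210619 + 0.18·0.166224 = 0.226084.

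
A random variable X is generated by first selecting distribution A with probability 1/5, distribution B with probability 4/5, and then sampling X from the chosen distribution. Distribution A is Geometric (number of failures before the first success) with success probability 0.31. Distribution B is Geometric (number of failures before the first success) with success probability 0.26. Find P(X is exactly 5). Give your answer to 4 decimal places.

Conditional on each component, P(X = 5): A: 0.048485; B: 0.0576942.
By total probability, P(X = 5) = 0.2·0.048485 + 0.8·0.0576942 = 0.0558523.

0.0559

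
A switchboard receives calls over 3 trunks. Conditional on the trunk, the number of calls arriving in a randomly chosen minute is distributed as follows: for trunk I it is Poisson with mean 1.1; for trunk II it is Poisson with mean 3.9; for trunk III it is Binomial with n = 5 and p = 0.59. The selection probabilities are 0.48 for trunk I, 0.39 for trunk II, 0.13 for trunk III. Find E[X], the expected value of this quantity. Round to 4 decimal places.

2.4325

Component means — I: 1.1; II: 3.9; III: 2.95.
E[X] = 0.48·1.1 + 0.39·3.9 + 0.13·2.95 = 2.4325.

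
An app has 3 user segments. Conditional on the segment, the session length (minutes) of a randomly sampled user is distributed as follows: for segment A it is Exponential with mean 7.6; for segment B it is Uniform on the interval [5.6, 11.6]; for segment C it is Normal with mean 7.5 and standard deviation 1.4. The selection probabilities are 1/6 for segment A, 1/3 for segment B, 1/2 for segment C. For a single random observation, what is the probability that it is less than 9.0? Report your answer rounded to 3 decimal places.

0.734

Conditional on each segment, P(X < 9.0): A: 0.694012; B: 0.566667; C: 0.858012.
By total probability, P(X < 9.0) = 0.166667·0.694012 + 0.333333·0.566667 + 0.5·0.858012 = 0.733563.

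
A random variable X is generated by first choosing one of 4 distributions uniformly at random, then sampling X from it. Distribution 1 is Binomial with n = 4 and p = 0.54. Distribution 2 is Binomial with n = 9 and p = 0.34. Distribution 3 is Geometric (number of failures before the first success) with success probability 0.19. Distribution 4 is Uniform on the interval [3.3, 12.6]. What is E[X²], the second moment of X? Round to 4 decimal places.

For each component E[X²] = Var + (mean)², giving 1: 5.6592; 2: 11.3832; 3: 40.6122; 4: 70.41.
Overall E[X²] = 0.25·5.6592 + 0.25·11.3832 + 0.25·40.6122 + 0.25·70.41 = 32.0161.

32.0161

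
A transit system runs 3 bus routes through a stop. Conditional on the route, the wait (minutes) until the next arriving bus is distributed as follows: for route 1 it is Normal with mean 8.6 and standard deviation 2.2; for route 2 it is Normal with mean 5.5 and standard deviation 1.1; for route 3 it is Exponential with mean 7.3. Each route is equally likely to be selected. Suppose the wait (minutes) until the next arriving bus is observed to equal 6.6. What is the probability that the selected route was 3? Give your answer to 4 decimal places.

Likelihoods f(6.6 | ·): 1: 0.119957; 2: 0.219973; 3: 0.0554661.
Posterior ∝ prior × likelihood. Numerator for 3: 0.333333·0.0554661 = 0.0184887.
Normalizing constant: 0.333333·0.119957 + 0.333333·0.219973 + 0.333333·0.0554661 = 0.131799.
P(3 | observation) = 0.0184887 / 0.131799 = 0.140279.

0.1403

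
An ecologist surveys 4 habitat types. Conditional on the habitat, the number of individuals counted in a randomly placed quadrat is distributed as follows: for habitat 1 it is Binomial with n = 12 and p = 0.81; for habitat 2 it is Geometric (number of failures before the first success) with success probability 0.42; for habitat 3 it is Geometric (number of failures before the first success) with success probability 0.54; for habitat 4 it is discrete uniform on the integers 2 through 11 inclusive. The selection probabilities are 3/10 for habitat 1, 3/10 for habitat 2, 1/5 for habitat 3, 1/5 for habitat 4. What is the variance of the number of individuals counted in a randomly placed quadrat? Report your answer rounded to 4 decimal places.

Per component, 1: μ=9.72, E[X²]=96.3252; 2: μ=1.38095, E[X²]=5.19501; 3: μ=0.851852, E[X²]=2.30316; 4: μ=6.5, E[X²]=50.5.
E[X] = 0.3·9.72 + 0.3·1.38095 + 0.2·0.851852 + 0.2·6.5 = 4.80066.
E[X²] = 0.3·96.3252 + 0.3·5.19501 + 0.2·2.30316 + 0.2·50.5 = 41.0167.
Var(X) = E[X²] − (E[X])² = 41.0167 − 23.0463 = 17.9704.

17.9704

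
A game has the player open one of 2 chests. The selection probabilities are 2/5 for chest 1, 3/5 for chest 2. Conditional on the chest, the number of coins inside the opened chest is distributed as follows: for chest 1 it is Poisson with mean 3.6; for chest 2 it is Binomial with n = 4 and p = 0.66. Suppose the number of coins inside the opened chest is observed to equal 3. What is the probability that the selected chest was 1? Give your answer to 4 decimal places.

0.2659

Likelihoods P(X=3 | ·): 1: 0.212469; 2: 0.390995.
Posterior ∝ prior × likelihood. Numerator for 1: 0.4·0.212469 = 0.0849877.
Normalizing constant: 0.4·0.212469 + 0.6·0.390995 = 0.319584.
P(1 | observation) = 0.0849877 / 0.319584 = 0.265932.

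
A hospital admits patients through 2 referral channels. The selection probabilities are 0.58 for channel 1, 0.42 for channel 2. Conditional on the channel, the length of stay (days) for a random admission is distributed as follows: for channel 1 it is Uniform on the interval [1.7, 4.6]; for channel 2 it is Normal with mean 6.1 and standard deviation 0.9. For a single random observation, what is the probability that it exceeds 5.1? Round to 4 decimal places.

0.3640

Conditional on each channel, P(X > 5.1): 1: 0; 2: 0.86674.
By total probability, P(X > 5.1) = 0.58·0 + 0.42·0.86674 = 0.364031.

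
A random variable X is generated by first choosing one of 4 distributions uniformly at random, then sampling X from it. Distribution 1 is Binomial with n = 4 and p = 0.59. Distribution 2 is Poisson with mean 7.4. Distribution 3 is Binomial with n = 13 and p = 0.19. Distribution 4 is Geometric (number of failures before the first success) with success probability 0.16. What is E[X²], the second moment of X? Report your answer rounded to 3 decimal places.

34.293

For each component E[X²] = Var + (mean)², giving 1: 6.5372; 2: 62.16; 3: 8.1016; 4: 60.375.
Overall E[X²] = 0.25·6.5372 + 0.25·62.16 + 0.25·8.1016 + 0.25·60.375 = 34.2934.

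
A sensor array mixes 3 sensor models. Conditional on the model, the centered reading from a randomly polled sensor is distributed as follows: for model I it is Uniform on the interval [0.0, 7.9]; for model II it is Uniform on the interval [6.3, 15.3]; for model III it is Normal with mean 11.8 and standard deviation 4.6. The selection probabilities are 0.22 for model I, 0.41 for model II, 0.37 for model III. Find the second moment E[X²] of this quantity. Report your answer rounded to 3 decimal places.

For each component E[X²] = Var + (mean)², giving I: 20.8033; II: 123.39; III: 160.4.
Overall E[X²] = 0.22·20.8033 + 0.41·123.39 + 0.37·160.4 = 114.515.

114.515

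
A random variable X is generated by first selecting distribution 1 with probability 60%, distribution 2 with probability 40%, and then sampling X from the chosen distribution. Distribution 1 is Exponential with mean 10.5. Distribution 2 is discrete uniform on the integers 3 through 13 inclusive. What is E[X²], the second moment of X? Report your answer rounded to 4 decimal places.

For each component E[X²] = Var + (mean)², giving 1: 220.5; 2: 74.
Overall E[X²] = 0.6·220.5 + 0.4·74 = 161.9.

161.9000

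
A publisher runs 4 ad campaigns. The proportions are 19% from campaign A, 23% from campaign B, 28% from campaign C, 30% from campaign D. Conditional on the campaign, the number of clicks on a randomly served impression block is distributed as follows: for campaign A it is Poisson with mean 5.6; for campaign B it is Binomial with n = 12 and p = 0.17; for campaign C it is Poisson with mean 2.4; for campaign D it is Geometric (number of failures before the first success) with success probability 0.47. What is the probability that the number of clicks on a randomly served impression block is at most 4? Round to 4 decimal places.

0.8266

Conditional on each campaign, P(X ≤ 4): A: 0.34215; B: 0.960733; C: 0.904131; D: 0.95818.
By total probability, P(X ≤ 4) = 0.19·0.34215 + 0.23·0.960733 + 0.28·0.904131 + 0.3·0.95818 = 0.826588.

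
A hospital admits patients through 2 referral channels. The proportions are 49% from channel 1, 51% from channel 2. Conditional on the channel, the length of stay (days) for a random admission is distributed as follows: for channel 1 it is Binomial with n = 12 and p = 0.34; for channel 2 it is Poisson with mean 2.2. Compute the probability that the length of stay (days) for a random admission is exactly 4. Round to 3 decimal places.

0.172

Conditional on each channel, P(X = 4): 1: 0.238162; 2: 0.108151.
By total probability, P(X = 4) = 0.49·0.238162 + 0.51·0.108151 = 0.171856.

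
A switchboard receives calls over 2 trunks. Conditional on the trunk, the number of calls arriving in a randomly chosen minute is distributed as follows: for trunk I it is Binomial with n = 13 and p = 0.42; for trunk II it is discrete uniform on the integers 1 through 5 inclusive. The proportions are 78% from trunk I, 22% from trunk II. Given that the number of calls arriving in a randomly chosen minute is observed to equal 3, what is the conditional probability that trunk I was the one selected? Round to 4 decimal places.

0.6181

Likelihoods P(X=3 | ·): I: 0.0912838; II: 0.2.
Posterior ∝ prior × likelihood. Numerator for I: 0.78·0.0912838 = 0.0712014.
Normalizing constant: 0.78·0.0912838 + 0.22·0.2 = 0.115201.
P(I | observation) = 0.0712014 / 0.115201 = 0.61806.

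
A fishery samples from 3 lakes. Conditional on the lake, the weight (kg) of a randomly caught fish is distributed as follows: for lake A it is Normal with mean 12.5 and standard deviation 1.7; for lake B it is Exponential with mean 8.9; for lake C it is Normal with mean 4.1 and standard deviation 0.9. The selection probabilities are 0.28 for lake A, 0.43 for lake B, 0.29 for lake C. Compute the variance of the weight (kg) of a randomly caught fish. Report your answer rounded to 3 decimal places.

Per component, A: μ=12.5, E[X²]=159.14; B: μ=8.9, E[X²]=158.42; C: μ=4.1, E[X²]=17.62.
E[X] = 0.28·12.5 + 0.43·8.9 + 0.29·4.1 = 8.516.
E[X²] = 0.28·159.14 + 0.43·158.42 + 0.29·17.62 = 117.79.
Var(X) = E[X²] − (E[X])² = 117.79 − 72.5223 = 45.2673.

45.267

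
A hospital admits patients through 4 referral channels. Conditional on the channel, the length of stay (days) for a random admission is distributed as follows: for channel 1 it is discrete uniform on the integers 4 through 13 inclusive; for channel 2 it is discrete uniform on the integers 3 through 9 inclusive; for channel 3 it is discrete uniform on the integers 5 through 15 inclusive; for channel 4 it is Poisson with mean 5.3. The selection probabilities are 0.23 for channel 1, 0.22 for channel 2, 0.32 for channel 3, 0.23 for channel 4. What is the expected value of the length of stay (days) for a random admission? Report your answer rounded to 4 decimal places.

Component means — 1: 8.5; 2: 6; 3: 10; 4: 5.3.
E[X] = 0.23·8.5 + 0.22·6 + 0.32·10 + 0.23·5.3 = 7.694.

7.6940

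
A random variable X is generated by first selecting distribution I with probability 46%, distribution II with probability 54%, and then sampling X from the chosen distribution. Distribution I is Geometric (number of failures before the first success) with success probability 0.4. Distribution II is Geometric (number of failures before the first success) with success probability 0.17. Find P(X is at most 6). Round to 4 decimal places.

Conditional on each component, P(X ≤ 6): I: 0.972006; II: 0.728639.
By total probability, P(X ≤ 6) = 0.46·0.972006 + 0.54·0.728639 = 0.840588.

0.8406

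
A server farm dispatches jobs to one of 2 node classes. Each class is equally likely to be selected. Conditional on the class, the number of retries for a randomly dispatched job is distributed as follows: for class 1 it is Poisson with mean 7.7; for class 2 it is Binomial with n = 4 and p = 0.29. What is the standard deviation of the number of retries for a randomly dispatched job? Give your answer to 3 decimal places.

3.867

Per component, 1: μ=7.7, E[X²]=66.99; 2: μ=1.16, E[X²]=2.1692.
E[X] = 0.5·7.7 + 0.5·1.16 = 4.43.
E[X²] = 0.5·66.99 + 0.5·2.1692 = 34.5796.
Var(X) = E[X²] − (E[X])² = 34.5796 − 19.6249 = 14.9547.
SD(X) = √14.9547 = 3.86713.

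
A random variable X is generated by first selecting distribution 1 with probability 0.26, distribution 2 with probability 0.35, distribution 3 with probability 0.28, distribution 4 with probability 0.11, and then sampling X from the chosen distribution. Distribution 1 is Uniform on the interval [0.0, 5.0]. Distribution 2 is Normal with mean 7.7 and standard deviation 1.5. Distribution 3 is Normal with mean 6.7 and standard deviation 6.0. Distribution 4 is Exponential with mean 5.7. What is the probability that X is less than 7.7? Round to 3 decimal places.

0.675

Conditional on each component, P(X < 7.7): 1: 1; 2: 0.5; 3: 0.566184; 4: 0.740987.
By total probability, P(X < 7.7) = 0.26·1 + 0.35·0.5 + 0.28·0.566184 + 0.11·0.740987 = 0.67504.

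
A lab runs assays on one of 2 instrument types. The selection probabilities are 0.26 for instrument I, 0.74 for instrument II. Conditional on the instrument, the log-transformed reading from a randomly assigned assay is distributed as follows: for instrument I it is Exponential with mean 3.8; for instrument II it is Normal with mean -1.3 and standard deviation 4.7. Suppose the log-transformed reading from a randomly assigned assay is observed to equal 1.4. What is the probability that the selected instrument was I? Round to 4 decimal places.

Likelihoods f(1.4 | ·): I: 0.182059; II: 0.0719699.
Posterior ∝ prior × likelihood. Numerator for I: 0.26·0.182059 = 0.0473355.
Normalizing constant: 0.26·0.182059 + 0.74·0.0719699 = 0.100593.
P(I | observation) = 0.0473355 / 0.100593 = 0.470563.

0.4706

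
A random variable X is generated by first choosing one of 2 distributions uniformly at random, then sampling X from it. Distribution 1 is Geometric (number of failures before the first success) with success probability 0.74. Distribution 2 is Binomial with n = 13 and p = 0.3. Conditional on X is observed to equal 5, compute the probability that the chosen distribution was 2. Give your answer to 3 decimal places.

0.995

Likelihoods P(X=5 | ·): 1: 0.000879222; 2: 0.180289.
Posterior ∝ prior × likelihood. Numerator for 2: 0.5·0.180289 = 0.0901445.
Normalizing constant: 0.5·0.000879222 + 0.5·0.180289 = 0.0905841.
P(2 | observation) = 0.0901445 / 0.0905841 = 0.995147.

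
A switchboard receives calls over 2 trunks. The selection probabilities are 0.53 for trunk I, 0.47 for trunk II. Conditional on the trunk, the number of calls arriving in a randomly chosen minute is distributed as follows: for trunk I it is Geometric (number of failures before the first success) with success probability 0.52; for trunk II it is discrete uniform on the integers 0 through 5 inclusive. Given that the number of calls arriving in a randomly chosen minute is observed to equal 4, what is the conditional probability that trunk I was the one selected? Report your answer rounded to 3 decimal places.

Likelihoods P(X=4 | ·): I: 0.0276038; II: 0.166667.
Posterior ∝ prior × likelihood. Numerator for I: 0.53·0.0276038 = 0.01463.
Normalizing constant: 0.53·0.0276038 + 0.47·0.166667 = 0.0929633.
P(I | observation) = 0.01463 / 0.0929633 = 0.157374.

0.157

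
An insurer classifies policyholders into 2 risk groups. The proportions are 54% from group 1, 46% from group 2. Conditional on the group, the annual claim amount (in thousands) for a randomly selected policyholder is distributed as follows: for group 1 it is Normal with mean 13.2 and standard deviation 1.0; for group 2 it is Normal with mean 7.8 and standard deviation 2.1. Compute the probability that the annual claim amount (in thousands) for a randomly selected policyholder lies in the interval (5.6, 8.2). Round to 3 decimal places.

0.197

Conditional on each group, P(5.6 < X < 8.2): 1: 2.86652e-07; 2: 0.428125.
By total probability, P(5.6 < X < 8.2) = 0.54·2.86652e-07 + 0.46·0.428125 = 0.196938.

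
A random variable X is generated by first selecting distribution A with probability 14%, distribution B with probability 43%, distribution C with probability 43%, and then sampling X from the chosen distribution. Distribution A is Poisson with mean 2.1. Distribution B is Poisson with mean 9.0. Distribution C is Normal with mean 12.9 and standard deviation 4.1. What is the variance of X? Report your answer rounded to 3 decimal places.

24.092

Per component, A: μ=2.1, E[X²]=6.51; B: μ=9, E[X²]=90; C: μ=12.9, E[X²]=183.22.
E[X] = 0.14·2.1 + 0.43·9 + 0.43·12.9 = 9.711.
E[X²] = 0.14·6.51 + 0.43·90 + 0.43·183.22 = 118.396.
Var(X) = E[X²] − (E[X])² = 118.396 − 94.3035 = 24.0925.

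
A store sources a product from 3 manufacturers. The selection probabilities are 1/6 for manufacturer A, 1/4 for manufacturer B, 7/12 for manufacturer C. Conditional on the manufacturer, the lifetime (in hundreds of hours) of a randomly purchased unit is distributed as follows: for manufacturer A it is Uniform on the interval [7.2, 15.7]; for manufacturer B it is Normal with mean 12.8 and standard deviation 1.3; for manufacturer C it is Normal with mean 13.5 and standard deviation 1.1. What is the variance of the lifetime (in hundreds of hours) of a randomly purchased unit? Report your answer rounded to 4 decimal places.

2.6878

Per component, A: μ=11.45, E[X²]=137.123; B: μ=12.8, E[X²]=165.53; C: μ=13.5, E[X²]=183.46.
E[X] = 0.166667·11.45 + 0.25·12.8 + 0.583333·13.5 = 12.9833.
E[X²] = 0.166667·137.123 + 0.25·165.53 + 0.583333·183.46 = 171.255.
Var(X) = E[X²] − (E[X])² = 171.255 − 168.567 = 2.68778.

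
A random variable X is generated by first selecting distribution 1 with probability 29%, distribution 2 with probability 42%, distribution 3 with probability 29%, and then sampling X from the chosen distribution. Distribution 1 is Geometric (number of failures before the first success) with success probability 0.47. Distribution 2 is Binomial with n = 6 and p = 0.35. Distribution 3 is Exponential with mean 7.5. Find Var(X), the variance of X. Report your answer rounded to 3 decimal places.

24.663

Per component, 1: μ=1.12766, E[X²]=3.67089; 2: μ=2.1, E[X²]=5.775; 3: μ=7.5, E[X²]=112.5.
E[X] = 0.29·1.12766 + 0.42·2.1 + 0.29·7.5 = 3.38402.
E[X²] = 0.29·3.67089 + 0.42·5.775 + 0.29·112.5 = 36.1151.
Var(X) = E[X²] − (E[X])² = 36.1151 − 11.4516 = 24.6635.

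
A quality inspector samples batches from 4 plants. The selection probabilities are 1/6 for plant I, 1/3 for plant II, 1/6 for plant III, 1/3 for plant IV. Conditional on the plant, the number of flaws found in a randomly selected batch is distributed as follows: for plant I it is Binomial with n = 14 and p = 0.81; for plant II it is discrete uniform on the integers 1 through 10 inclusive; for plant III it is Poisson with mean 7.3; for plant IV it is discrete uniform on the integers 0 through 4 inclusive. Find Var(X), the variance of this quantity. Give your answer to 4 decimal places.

15.2887

Per component, I: μ=11.34, E[X²]=130.75; II: μ=5.5, E[X²]=38.5; III: μ=7.3, E[X²]=60.59; IV: μ=2, E[X²]=6.
E[X] = 0.166667·11.34 + 0.333333·5.5 + 0.166667·7.3 + 0.333333·2 = 5.60667.
E[X²] = 0.166667·130.75 + 0.333333·38.5 + 0.166667·60.59 + 0.333333·6 = 46.7234.
Var(X) = E[X²] − (E[X])² = 46.7234 − 31.4347 = 15.2887.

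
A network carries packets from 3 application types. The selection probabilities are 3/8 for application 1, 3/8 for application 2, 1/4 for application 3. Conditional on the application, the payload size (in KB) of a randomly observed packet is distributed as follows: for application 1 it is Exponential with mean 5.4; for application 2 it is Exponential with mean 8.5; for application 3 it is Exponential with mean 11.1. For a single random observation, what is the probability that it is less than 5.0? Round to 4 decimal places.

Conditional on each application, P(X < 5.0): 1: 0.603836; 2: 0.444694; 3: 0.362659.
By total probability, P(X < 5.0) = 0.375·0.603836 + 0.375·0.444694 + 0.25·0.362659 = 0.483863.

0.4839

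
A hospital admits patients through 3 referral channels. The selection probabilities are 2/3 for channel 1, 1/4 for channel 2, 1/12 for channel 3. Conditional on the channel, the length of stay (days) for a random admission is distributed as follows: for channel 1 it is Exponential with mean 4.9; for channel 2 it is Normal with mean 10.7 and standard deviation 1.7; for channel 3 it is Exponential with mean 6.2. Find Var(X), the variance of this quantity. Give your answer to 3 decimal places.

26.055

Per component, 1: μ=4.9, E[X²]=48.02; 2: μ=10.7, E[X²]=117.38; 3: μ=6.2, E[X²]=76.88.
E[X] = 0.666667·4.9 + 0.25·10.7 + 0.0833333·6.2 = 6.45833.
E[X²] = 0.666667·48.02 + 0.25·117.38 + 0.0833333·76.88 = 67.765.
Var(X) = E[X²] − (E[X])² = 67.765 − 41.7101 = 26.0549.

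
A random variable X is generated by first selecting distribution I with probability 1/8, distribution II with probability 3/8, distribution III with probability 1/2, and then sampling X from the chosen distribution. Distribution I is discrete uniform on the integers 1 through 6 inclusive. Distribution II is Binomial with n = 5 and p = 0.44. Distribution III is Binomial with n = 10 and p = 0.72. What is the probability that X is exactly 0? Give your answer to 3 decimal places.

0.021

Conditional on each component, P(X = 0): I: 0; II: 0.0550732; III: 2.96197e-06.
By total probability, P(X = 0) = 0.125·0 + 0.375·0.0550732 + 0.5·2.96197e-06 = 0.0206539.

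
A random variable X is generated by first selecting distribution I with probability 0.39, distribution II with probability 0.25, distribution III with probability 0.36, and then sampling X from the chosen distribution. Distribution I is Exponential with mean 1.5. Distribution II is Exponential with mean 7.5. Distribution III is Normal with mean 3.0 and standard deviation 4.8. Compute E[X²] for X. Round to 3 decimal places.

41.414

For each component E[X²] = Var + (mean)², giving I: 4.5; II: 112.5; III: 32.04.
Overall E[X²] = 0.39·4.5 + 0.25·112.5 + 0.36·32.04 = 41.4144.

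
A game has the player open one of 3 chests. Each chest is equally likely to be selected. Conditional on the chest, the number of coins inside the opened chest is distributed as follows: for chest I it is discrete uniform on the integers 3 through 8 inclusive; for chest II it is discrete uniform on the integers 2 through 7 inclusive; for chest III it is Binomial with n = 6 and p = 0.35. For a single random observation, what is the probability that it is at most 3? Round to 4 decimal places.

0.4609

Conditional on each chest, P(X ≤ 3): I: 0.166667; II: 0.333333; III: 0.882576.
By total probability, P(X ≤ 3) = 0.333333·0.166667 + 0.333333·0.333333 + 0.333333·0.882576 = 0.460859.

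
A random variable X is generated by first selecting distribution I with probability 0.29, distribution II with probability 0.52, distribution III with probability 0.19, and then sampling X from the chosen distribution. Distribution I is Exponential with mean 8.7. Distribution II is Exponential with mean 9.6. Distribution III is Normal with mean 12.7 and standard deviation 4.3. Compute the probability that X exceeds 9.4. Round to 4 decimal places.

Conditional on each component, P(X > 9.4): I: 0.339439; II: 0.375624; III: 0.778591.
By total probability, P(X > 9.4) = 0.29·0.339439 + 0.52·0.375624 + 0.19·0.778591 = 0.441694.

0.4417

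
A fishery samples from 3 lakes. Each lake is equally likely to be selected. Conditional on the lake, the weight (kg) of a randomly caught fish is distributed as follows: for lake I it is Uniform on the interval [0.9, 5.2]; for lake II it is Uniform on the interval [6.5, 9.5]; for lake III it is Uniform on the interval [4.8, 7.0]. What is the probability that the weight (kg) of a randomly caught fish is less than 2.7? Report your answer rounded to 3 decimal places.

0.140

Conditional on each lake, P(X < 2.7): I: 0.418605; II: 0; III: 0.
By total probability, P(X < 2.7) = 0.333333·0.418605 + 0.333333·0 + 0.333333·0 = 0.139535.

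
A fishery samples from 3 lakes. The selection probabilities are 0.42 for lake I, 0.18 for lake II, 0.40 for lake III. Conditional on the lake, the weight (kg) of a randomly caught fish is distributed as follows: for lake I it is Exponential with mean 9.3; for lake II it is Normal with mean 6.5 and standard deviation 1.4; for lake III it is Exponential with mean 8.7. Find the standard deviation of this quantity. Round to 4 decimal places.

Per component, I: μ=9.3, E[X²]=172.98; II: μ=6.5, E[X²]=44.21; III: μ=8.7, E[X²]=151.38.
E[X] = 0.42·9.3 + 0.18·6.5 + 0.4·8.7 = 8.556.
E[X²] = 0.42·172.98 + 0.18·44.21 + 0.4·151.38 = 141.161.
Var(X) = E[X²] − (E[X])² = 141.161 − 73.2051 = 67.9563.
SD(X) = √67.9563 = 8.24356.

8.2436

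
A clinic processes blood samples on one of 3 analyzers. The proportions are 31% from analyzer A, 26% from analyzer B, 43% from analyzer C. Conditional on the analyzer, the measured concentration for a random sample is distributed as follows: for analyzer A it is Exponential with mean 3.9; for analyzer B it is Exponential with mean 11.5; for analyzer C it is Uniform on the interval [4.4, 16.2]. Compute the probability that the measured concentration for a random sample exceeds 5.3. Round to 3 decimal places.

0.641

Conditional on each analyzer, P(X > 5.3): A: 0.256924; B: 0.630735; C: 0.923729.
By total probability, P(X > 5.3) = 0.31·0.256924 + 0.26·0.630735 + 0.43·0.923729 = 0.640841.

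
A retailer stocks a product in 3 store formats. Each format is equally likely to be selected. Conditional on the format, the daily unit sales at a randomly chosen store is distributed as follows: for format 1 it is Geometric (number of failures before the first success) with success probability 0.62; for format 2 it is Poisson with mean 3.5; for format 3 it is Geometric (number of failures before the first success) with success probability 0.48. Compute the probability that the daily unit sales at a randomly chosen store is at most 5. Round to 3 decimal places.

0.945

Conditional on each format, P(X ≤ 5): 1: 0.996989; 2: 0.857614; 3: 0.980229.
By total probability, P(X ≤ 5) = 0.333333·0.996989 + 0.333333·0.857614 + 0.333333·0.980229 = 0.944944.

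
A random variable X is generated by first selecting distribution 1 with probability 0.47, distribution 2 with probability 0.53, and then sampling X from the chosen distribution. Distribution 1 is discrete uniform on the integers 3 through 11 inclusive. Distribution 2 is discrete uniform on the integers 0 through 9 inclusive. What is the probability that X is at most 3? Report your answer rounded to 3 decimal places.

Conditional on each component, P(X ≤ 3): 1: 0.111111; 2: 0.4.
By total probability, P(X ≤ 3) = 0.47·0.111111 + 0.53·0.4 = 0.264222.

0.264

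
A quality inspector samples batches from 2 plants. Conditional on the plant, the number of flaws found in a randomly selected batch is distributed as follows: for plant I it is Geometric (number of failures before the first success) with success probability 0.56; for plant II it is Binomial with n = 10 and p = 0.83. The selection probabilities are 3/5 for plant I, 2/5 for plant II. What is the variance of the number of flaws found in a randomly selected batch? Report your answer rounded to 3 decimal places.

14.958

Per component, I: μ=0.785714, E[X²]=2.02041; II: μ=8.3, E[X²]=70.301.
E[X] = 0.6·0.785714 + 0.4·8.3 = 3.79143.
E[X²] = 0.6·2.02041 + 0.4·70.301 = 29.3326.
Var(X) = E[X²] − (E[X])² = 29.3326 − 14.3749 = 14.9577.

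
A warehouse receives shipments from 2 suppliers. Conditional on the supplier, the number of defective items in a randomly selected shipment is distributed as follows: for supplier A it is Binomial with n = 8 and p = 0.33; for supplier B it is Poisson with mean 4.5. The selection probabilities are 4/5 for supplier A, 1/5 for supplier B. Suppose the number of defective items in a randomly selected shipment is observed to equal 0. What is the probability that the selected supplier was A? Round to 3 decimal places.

0.936

Likelihoods P(X=0 | ·): A: 0.0406068; B: 0.011109.
Posterior ∝ prior × likelihood. Numerator for A: 0.8·0.0406068 = 0.0324854.
Normalizing constant: 0.8·0.0406068 + 0.2·0.011109 = 0.0347072.
P(A | observation) = 0.0324854 / 0.0347072 = 0.935985.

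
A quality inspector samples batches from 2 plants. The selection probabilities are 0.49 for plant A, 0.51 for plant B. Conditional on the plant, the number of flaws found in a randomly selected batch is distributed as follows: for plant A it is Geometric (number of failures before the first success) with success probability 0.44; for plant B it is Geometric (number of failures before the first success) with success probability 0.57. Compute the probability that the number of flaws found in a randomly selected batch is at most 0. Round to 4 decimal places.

Conditional on each plant, P(X ≤ 0): A: 0.44; B: 0.57.
By total probability, P(X ≤ 0) = 0.49·0.44 + 0.51·0.57 = 0.5063.

0.5063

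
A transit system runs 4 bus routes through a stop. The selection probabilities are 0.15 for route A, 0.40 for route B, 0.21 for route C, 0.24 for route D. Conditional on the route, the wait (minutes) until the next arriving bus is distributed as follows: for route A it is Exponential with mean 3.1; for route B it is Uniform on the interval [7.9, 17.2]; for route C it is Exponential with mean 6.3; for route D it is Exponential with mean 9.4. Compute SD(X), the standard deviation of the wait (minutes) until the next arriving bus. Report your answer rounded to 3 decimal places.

6.760

Per component, A: μ=3.1, E[X²]=19.22; B: μ=12.55, E[X²]=164.71; C: μ=6.3, E[X²]=79.38; D: μ=9.4, E[X²]=176.72.
E[X] = 0.15·3.1 + 0.4·12.55 + 0.21·6.3 + 0.24·9.4 = 9.064.
E[X²] = 0.15·19.22 + 0.4·164.71 + 0.21·79.38 + 0.24·176.72 = 127.85.
Var(X) = E[X²] − (E[X])² = 127.85 − 82.1561 = 45.6935.
SD(X) = √45.6935 = 6.7597.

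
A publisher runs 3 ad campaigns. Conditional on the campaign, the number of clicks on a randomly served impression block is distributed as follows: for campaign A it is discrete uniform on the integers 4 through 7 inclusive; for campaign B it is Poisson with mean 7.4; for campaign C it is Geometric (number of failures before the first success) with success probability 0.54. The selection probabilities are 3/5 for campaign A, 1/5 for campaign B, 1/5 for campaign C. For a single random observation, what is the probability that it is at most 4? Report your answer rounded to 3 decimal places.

0.374

Conditional on each campaign, P(X ≤ 4): A: 0.25; B: 0.139525; C: 0.979404.
By total probability, P(X ≤ 4) = 0.6·0.25 + 0.2·0.139525 + 0.2·0.979404 = 0.373786.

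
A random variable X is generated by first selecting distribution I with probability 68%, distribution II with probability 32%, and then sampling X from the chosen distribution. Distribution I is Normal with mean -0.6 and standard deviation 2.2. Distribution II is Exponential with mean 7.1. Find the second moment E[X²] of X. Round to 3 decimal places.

For each component E[X²] = Var + (mean)², giving I: 5.2; II: 100.82.
Overall E[X²] = 0.68·5.2 + 0.32·100.82 = 35.7984.

35.798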